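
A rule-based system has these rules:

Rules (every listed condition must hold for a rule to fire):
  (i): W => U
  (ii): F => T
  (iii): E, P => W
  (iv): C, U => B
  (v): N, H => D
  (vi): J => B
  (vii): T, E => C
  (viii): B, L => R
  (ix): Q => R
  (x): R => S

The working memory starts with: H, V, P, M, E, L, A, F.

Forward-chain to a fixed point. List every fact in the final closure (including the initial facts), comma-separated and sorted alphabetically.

[1] (ii) [F => T]; (iii) [E, P => W]. ⇒ new: T, W.
[2] (i) [W => U]; (vii) [T, E => C]. ⇒ new: U, C.
[3] (iv) [C, U => B]. ⇒ new: B.
[4] (viii) [B, L => R]. ⇒ new: R.
[5] (x) [R => S]. ⇒ new: S.

A, B, C, E, F, H, L, M, P, R, S, T, U, V, W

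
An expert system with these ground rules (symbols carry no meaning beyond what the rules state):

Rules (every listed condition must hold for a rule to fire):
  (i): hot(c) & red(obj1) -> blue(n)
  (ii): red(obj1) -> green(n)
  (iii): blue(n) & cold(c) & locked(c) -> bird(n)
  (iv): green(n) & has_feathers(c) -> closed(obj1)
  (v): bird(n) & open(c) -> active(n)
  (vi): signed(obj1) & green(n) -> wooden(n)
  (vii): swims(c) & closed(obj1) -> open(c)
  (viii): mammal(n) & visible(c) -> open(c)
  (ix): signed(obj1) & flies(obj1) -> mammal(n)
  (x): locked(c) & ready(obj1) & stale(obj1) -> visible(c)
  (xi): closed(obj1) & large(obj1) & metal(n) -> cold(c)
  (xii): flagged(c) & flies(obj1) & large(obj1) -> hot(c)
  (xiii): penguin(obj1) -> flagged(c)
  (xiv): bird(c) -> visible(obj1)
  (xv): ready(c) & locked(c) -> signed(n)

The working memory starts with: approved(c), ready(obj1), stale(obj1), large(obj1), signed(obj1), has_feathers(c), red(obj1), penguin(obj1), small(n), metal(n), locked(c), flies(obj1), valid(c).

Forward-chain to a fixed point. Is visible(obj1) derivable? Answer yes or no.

no

Round 1 — (ii), (ix), (x), (xiii), derive green(n), mammal(n), visible(c), flagged(c).
Round 2 — (iv), (vi), (viii), (xii), derive closed(obj1), wooden(n), open(c), hot(c).
Round 3 — (i), (xi), derive blue(n), cold(c).
Round 4 — (iii), derive bird(n).
Round 5 — (v), derive active(n).
Fixed point reached. visible(obj1) is concluded only by (xiv); (xiv) needs bird(c) (never derived).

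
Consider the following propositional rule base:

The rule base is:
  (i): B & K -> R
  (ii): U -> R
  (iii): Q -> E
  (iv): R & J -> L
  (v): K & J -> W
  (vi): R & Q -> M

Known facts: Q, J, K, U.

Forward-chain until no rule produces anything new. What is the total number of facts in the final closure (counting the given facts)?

Round 1: (ii) [U -> R]; (iii) [Q -> E]; (v) [K & J -> W]. Adds R, E, W.
Round 2: (iv) [R & J -> L]; (vi) [R & Q -> M]. Adds L, M.
Closure: {E, J, K, L, M, Q, R, U, W} — 9 facts.

9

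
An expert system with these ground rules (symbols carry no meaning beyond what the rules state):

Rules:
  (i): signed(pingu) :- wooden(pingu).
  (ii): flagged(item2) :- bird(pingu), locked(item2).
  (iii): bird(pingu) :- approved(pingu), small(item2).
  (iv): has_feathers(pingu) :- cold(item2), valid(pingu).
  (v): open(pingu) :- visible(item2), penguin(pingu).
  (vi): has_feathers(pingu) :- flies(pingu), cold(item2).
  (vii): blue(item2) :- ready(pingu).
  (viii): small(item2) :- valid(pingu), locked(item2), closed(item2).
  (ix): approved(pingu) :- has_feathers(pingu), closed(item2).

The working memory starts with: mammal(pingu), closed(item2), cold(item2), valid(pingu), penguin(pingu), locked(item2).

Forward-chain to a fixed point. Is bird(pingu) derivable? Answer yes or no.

yes

Round 1: (iv) [has_feathers(pingu) :- cold(item2), valid(pingu).]; (viii) [small(item2) :- valid(pingu), locked(item2), closed(item2).]. Adds has_feathers(pingu), small(item2).
Round 2: (ix) [approved(pingu) :- has_feathers(pingu), closed(item2).]. Adds approved(pingu).
Round 3: (iii) [bird(pingu) :- approved(pingu), small(item2).]. Adds bird(pingu).
Round 4: (ii) [flagged(item2) :- bird(pingu), locked(item2).]. Adds flagged(item2).
bird(pingu) appears in round 3, so it is derivable.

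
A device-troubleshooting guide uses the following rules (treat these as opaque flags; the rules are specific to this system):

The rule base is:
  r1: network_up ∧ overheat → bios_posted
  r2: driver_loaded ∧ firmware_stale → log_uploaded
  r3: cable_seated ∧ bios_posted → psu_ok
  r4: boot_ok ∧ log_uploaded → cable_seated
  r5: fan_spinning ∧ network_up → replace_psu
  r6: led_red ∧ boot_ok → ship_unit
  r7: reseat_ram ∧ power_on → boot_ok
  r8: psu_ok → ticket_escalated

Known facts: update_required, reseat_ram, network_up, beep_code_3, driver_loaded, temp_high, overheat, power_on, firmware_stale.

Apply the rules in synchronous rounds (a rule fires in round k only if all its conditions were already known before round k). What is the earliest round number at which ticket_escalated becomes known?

4

Round 1: r1 [network_up ∧ overheat → bios_posted]; r2 [driver_loaded ∧ firmware_stale → log_uploaded]; r7 [reseat_ram ∧ power_on → boot_ok]. Adds bios_posted, log_uploaded, boot_ok.
Round 2: r4 [boot_ok ∧ log_uploaded → cable_seated]. Adds cable_seated.
Round 3: r3 [cable_seated ∧ bios_posted → psu_ok]. Adds psu_ok.
Round 4: r8 [psu_ok → ticket_escalated]. Adds ticket_escalated.
ticket_escalated first appears in round 4.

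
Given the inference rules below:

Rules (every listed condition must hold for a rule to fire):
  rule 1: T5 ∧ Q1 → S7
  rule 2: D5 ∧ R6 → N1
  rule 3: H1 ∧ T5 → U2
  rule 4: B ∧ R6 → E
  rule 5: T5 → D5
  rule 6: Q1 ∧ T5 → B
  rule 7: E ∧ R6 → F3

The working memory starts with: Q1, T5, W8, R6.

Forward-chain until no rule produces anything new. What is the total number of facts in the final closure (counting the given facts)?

Round 1 fires rule 1, rule 5, rule 6, giving S7, D5, B.
Round 2 fires rule 2, rule 4, giving N1, E.
Round 3 fires rule 7, giving F3.
Closure: {B, D5, E, F3, N1, Q1, R6, S7, T5, W8} — 10 facts.

10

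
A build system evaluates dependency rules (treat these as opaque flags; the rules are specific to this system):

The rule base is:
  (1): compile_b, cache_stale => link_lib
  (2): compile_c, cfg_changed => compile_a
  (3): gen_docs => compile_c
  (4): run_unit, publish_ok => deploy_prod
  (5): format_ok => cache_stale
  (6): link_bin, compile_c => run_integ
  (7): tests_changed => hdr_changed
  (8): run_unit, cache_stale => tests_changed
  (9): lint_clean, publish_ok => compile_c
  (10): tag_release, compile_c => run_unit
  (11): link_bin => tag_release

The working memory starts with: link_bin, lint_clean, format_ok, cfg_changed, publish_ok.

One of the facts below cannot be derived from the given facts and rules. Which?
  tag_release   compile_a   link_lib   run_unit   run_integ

Round 1: (5) [format_ok => cache_stale]; (9) [lint_clean, publish_ok => compile_c]; (11) [link_bin => tag_release]. Adds cache_stale, compile_c, tag_release.
Round 2: (2) [compile_c, cfg_changed => compile_a]; (6) [link_bin, compile_c => run_integ]; (10) [tag_release, compile_c => run_unit]. Adds compile_a, run_integ, run_unit.
Round 3: (4) [run_unit, publish_ok => deploy_prod]; (8) [run_unit, cache_stale => tests_changed]. Adds deploy_prod, tests_changed.
Round 4: (7) [tests_changed => hdr_changed]. Adds hdr_changed.
Derived: tag_release (round 1), run_integ (round 2), run_unit (round 2), compile_a (round 2). link_lib never appears in any round.

link_lib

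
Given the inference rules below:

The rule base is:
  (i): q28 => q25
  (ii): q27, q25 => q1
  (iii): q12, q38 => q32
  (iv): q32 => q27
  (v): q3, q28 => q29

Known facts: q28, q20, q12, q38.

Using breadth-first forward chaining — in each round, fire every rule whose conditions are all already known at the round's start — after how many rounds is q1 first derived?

3

Round 1: (i) [q28 => q25]; (iii) [q12, q38 => q32]. New: q25, q32.
Round 2: (iv) [q32 => q27]. New: q27.
Round 3: (ii) [q27, q25 => q1]. New: q1.
q1 first appears in round 3.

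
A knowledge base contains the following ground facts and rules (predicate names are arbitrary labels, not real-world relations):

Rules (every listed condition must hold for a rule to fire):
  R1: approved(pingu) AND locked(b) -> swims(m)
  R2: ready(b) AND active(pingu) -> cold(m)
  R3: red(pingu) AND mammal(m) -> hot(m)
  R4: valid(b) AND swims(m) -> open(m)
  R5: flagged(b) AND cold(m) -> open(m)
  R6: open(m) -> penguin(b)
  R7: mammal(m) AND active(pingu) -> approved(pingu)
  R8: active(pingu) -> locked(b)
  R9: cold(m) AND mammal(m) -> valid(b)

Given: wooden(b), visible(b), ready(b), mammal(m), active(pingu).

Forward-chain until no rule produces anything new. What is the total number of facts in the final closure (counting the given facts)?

12

[1] R2 [ready(b) AND active(pingu) -> cold(m)]; R7 [mammal(m) AND active(pingu) -> approved(pingu)]; R8 [active(pingu) -> locked(b)]. ⇒ new: cold(m), approved(pingu), locked(b).
[2] R1 [approved(pingu) AND locked(b) -> swims(m)]; R9 [cold(m) AND mammal(m) -> valid(b)]. ⇒ new: swims(m), valid(b).
[3] R4 [valid(b) AND swims(m) -> open(m)]. ⇒ new: open(m).
[4] R6 [open(m) -> penguin(b)]. ⇒ new: penguin(b).
Closure: {active(pingu), approved(pingu), cold(m), locked(b), mammal(m), open(m), penguin(b), ready(b), swims(m), valid(b), visible(b), wooden(b)} — 12 facts.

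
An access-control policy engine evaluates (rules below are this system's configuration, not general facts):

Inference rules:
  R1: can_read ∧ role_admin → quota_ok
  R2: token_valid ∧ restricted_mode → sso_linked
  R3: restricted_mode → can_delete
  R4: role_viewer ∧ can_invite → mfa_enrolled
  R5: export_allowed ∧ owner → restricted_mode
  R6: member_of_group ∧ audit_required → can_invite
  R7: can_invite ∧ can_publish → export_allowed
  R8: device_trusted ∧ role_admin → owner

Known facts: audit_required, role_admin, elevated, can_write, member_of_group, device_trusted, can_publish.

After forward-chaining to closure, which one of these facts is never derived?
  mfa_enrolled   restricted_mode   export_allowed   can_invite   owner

mfa_enrolled

Round 1: R6 [member_of_group ∧ audit_required → can_invite]; R8 [device_trusted ∧ role_admin → owner]. New: can_invite, owner.
Round 2: R7 [can_invite ∧ can_publish → export_allowed]. New: export_allowed.
Round 3: R5 [export_allowed ∧ owner → restricted_mode]. New: restricted_mode.
Round 4: R3 [restricted_mode → can_delete]. New: can_delete.
Derived: can_invite (round 1), owner (round 1), export_allowed (round 2), restricted_mode (round 3). mfa_enrolled never appears in any round.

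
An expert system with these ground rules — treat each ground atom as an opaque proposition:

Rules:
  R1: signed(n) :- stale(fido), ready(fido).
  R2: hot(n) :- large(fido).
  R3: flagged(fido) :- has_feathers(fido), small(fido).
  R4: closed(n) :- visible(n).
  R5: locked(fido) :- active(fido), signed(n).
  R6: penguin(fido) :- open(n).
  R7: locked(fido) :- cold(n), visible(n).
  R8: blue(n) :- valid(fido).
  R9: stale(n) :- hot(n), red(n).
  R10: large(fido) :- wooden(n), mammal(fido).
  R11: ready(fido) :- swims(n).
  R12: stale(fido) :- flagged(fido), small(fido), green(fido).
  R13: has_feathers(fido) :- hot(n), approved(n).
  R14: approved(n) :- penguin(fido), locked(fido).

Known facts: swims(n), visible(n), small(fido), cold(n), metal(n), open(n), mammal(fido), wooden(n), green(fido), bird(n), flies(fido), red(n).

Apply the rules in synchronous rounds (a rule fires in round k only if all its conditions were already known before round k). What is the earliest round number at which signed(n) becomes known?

Round 1 — R4, R6, R7, R10, R11, derive closed(n), penguin(fido), locked(fido), large(fido), ready(fido).
Round 2 — R2, R14, derive hot(n), approved(n).
Round 3 — R9, R13, derive stale(n), has_feathers(fido).
Round 4 — R3, derive flagged(fido).
Round 5 — R12, derive stale(fido).
Round 6 — R1, derive signed(n).
signed(n) first appears in round 6.

6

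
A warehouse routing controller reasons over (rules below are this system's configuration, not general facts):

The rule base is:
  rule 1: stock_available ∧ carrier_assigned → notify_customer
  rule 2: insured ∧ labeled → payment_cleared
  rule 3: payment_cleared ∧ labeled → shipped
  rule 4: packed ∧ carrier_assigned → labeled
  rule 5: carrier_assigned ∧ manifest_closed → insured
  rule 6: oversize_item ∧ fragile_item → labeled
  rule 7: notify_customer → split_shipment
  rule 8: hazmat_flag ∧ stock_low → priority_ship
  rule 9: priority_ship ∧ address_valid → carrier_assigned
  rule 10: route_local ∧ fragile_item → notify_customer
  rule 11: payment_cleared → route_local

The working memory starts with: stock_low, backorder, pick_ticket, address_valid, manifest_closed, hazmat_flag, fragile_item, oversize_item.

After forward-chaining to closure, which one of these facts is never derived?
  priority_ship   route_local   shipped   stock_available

stock_available

[1] rule 6 [oversize_item ∧ fragile_item → labeled]; rule 8 [hazmat_flag ∧ stock_low → priority_ship]. ⇒ new: labeled, priority_ship.
[2] rule 9 [priority_ship ∧ address_valid → carrier_assigned]. ⇒ new: carrier_assigned.
[3] rule 5 [carrier_assigned ∧ manifest_closed → insured]. ⇒ new: insured.
[4] rule 2 [insured ∧ labeled → payment_cleared]. ⇒ new: payment_cleared.
[5] rule 3 [payment_cleared ∧ labeled → shipped]; rule 11 [payment_cleared → route_local]. ⇒ new: shipped, route_local.
[6] rule 10 [route_local ∧ fragile_item → notify_customer]. ⇒ new: notify_customer.
[7] rule 7 [notify_customer → split_shipment]. ⇒ new: split_shipment.
Derived: shipped (round 5), route_local (round 5), priority_ship (round 1). stock_available never appears in any round.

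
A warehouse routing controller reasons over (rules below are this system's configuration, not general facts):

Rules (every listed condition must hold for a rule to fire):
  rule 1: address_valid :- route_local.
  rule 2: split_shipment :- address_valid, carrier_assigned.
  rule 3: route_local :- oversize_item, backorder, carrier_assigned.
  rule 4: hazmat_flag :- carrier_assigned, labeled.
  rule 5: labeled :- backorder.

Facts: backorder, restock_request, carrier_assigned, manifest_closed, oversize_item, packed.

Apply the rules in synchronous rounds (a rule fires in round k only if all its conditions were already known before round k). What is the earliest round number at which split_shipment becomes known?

Round 1 fires rule 3, rule 5, giving route_local, labeled.
Round 2 fires rule 1, rule 4, giving address_valid, hazmat_flag.
Round 3 fires rule 2, giving split_shipment.
split_shipment first appears in round 3.

3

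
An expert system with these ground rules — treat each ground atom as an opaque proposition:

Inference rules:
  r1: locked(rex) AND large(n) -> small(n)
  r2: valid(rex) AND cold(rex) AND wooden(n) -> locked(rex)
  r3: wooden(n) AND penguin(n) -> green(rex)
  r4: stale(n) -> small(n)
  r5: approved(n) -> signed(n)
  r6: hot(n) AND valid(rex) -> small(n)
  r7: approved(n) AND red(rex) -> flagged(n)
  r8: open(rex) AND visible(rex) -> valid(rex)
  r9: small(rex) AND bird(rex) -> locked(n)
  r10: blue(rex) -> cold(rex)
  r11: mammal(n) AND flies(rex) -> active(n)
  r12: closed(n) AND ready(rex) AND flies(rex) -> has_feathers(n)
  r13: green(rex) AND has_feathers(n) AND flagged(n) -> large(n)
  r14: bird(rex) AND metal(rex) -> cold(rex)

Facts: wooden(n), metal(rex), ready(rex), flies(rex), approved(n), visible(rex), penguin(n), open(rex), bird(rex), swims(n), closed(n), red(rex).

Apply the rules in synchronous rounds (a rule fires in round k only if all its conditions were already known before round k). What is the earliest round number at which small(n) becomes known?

[1] r3 [wooden(n) AND penguin(n) -> green(rex)]; r5 [approved(n) -> signed(n)]; r7 [approved(n) AND red(rex) -> flagged(n)]; r8 [open(rex) AND visible(rex) -> valid(rex)]; r12 [closed(n) AND ready(rex) AND flies(rex) -> has_feathers(n)]; r14 [bird(rex) AND metal(rex) -> cold(rex)]. ⇒ new: green(rex), signed(n), flagged(n), valid(rex), has_feathers(n), cold(rex).
[2] r2 [valid(rex) AND cold(rex) AND wooden(n) -> locked(rex)]; r13 [green(rex) AND has_feathers(n) AND flagged(n) -> large(n)]. ⇒ new: locked(rex), large(n).
[3] r1 [locked(rex) AND large(n) -> small(n)]. ⇒ new: small(n).
small(n) first appears in round 3.

3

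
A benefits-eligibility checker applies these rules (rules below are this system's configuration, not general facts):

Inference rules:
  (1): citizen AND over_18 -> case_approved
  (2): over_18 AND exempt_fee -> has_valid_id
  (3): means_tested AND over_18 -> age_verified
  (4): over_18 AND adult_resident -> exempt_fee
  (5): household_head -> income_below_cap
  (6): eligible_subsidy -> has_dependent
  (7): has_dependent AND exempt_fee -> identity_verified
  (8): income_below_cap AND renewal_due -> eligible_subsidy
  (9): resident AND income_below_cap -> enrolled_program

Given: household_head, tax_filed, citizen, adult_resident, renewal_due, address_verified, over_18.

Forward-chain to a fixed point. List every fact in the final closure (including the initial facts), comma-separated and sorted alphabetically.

Round 1 — (1), (4), (5), derive case_approved, exempt_fee, income_below_cap.
Round 2 — (2), (8), derive has_valid_id, eligible_subsidy.
Round 3 — (6), derive has_dependent.
Round 4 — (7), derive identity_verified.

address_verified, adult_resident, case_approved, citizen, eligible_subsidy, exempt_fee, has_dependent, has_valid_id, household_head, identity_verified, income_below_cap, over_18, renewal_due, tax_filed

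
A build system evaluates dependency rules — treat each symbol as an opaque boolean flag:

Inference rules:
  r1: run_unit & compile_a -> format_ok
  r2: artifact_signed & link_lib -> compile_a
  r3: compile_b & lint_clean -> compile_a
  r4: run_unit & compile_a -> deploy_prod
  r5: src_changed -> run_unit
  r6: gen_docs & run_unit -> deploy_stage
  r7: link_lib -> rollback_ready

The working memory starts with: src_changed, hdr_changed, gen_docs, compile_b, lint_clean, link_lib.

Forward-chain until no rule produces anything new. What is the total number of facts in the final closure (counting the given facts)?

12

Round 1 fires r3, r5, r7, giving compile_a, run_unit, rollback_ready.
Round 2 fires r1, r4, r6, giving format_ok, deploy_prod, deploy_stage.
Closure: {compile_a, compile_b, deploy_prod, deploy_stage, format_ok, gen_docs, hdr_changed, link_lib, lint_clean, rollback_ready, run_unit, src_changed} — 12 facts.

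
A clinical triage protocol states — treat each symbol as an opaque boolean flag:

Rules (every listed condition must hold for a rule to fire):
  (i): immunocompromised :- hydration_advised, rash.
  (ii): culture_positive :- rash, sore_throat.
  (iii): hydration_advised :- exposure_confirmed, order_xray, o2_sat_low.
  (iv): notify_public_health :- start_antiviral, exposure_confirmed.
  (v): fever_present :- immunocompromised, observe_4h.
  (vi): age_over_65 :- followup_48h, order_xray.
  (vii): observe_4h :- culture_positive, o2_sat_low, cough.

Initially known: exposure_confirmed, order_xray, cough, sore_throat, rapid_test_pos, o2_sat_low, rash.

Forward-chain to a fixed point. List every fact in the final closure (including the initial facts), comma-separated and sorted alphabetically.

cough, culture_positive, exposure_confirmed, fever_present, hydration_advised, immunocompromised, o2_sat_low, observe_4h, order_xray, rapid_test_pos, rash, sore_throat

Round 1: (ii) [culture_positive :- rash, sore_throat.]; (iii) [hydration_advised :- exposure_confirmed, order_xray, o2_sat_low.]. Adds culture_positive, hydration_advised.
Round 2: (i) [immunocompromised :- hydration_advised, rash.]; (vii) [observe_4h :- culture_positive, o2_sat_low, cough.]. Adds immunocompromised, observe_4h.
Round 3: (v) [fever_present :- immunocompromised, observe_4h.]. Adds fever_present.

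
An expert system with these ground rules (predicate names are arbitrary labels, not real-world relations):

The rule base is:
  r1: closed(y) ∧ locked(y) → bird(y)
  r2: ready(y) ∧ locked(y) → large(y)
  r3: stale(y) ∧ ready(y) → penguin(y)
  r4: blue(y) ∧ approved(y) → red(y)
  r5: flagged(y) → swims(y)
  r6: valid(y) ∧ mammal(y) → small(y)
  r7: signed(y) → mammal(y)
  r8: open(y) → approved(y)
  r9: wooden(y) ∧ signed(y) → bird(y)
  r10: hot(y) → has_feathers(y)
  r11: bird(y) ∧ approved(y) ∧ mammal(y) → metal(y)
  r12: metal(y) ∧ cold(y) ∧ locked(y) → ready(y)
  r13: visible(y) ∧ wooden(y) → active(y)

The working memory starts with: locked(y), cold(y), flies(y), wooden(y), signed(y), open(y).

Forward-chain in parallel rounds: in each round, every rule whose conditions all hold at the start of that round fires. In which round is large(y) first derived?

Round 1: r7 [signed(y) → mammal(y)]; r8 [open(y) → approved(y)]; r9 [wooden(y) ∧ signed(y) → bird(y)]. Adds mammal(y), approved(y), bird(y).
Round 2: r11 [bird(y) ∧ approved(y) ∧ mammal(y) → metal(y)]. Adds metal(y).
Round 3: r12 [metal(y) ∧ cold(y) ∧ locked(y) → ready(y)]. Adds ready(y).
Round 4: r2 [ready(y) ∧ locked(y) → large(y)]. Adds large(y).
large(y) first appears in round 4.

4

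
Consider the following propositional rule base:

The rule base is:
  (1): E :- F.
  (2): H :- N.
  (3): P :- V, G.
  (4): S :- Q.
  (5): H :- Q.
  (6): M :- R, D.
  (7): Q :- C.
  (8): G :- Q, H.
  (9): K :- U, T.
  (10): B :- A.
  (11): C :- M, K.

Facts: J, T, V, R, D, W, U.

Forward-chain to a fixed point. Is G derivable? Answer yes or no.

Round 1: (6) [M :- R, D.]; (9) [K :- U, T.]. New: M, K.
Round 2: (11) [C :- M, K.]. New: C.
Round 3: (7) [Q :- C.]. New: Q.
Round 4: (4) [S :- Q.]; (5) [H :- Q.]. New: S, H.
Round 5: (8) [G :- Q, H.]. New: G.
Round 6: (3) [P :- V, G.]. New: P.
G appears in round 5, so it is derivable.

yes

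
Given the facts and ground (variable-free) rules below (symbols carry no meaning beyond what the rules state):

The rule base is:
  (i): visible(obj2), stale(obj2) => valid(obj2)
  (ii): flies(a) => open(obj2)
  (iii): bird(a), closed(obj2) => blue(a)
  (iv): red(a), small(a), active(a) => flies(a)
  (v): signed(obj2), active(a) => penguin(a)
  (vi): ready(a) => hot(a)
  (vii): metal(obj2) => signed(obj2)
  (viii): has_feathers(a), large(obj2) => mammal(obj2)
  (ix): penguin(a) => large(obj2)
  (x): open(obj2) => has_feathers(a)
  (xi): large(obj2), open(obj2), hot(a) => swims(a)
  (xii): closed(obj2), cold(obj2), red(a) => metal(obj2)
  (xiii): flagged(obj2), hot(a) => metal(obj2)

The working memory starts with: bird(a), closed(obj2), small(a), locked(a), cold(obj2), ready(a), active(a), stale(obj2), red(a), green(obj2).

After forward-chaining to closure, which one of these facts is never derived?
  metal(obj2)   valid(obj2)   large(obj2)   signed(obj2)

valid(obj2)

[1] (iii) [bird(a), closed(obj2) => blue(a)]; (iv) [red(a), small(a), active(a) => flies(a)]; (vi) [ready(a) => hot(a)]; (xii) [closed(obj2), cold(obj2), red(a) => metal(obj2)]. ⇒ new: blue(a), flies(a), hot(a), metal(obj2).
[2] (ii) [flies(a) => open(obj2)]; (vii) [metal(obj2) => signed(obj2)]. ⇒ new: open(obj2), signed(obj2).
[3] (v) [signed(obj2), active(a) => penguin(a)]; (x) [open(obj2) => has_feathers(a)]. ⇒ new: penguin(a), has_feathers(a).
[4] (ix) [penguin(a) => large(obj2)]. ⇒ new: large(obj2).
[5] (viii) [has_feathers(a), large(obj2) => mammal(obj2)]; (xi) [large(obj2), open(obj2), hot(a) => swims(a)]. ⇒ new: mammal(obj2), swims(a).
Derived: signed(obj2) (round 2), metal(obj2) (round 1), large(obj2) (round 4). valid(obj2) never appears in any round.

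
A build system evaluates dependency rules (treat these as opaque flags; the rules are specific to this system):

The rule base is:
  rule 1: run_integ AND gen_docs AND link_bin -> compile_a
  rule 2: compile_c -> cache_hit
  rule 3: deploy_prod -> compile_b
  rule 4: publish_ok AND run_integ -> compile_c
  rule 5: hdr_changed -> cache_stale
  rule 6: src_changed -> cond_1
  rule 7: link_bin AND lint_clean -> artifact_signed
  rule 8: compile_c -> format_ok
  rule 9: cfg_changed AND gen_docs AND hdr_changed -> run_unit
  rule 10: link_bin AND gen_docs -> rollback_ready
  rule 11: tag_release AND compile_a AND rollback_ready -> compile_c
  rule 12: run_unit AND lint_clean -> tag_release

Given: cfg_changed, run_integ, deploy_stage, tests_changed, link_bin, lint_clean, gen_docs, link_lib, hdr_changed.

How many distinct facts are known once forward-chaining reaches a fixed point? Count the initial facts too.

18

[1] rule 1 [run_integ AND gen_docs AND link_bin -> compile_a]; rule 5 [hdr_changed -> cache_stale]; rule 7 [link_bin AND lint_clean -> artifact_signed]; rule 9 [cfg_changed AND gen_docs AND hdr_changed -> run_unit]; rule 10 [link_bin AND gen_docs -> rollback_ready]. ⇒ new: compile_a, cache_stale, artifact_signed, run_unit, rollback_ready.
[2] rule 12 [run_unit AND lint_clean -> tag_release]. ⇒ new: tag_release.
[3] rule 11 [tag_release AND compile_a AND rollback_ready -> compile_c]. ⇒ new: compile_c.
[4] rule 2 [compile_c -> cache_hit]; rule 8 [compile_c -> format_ok]. ⇒ new: cache_hit, format_ok.
Closure: {artifact_signed, cache_hit, cache_stale, cfg_changed, compile_a, compile_c, deploy_stage, format_ok, gen_docs, hdr_changed, link_bin, link_lib, lint_clean, rollback_ready, run_integ, run_unit, tag_release, tests_changed} — 18 facts.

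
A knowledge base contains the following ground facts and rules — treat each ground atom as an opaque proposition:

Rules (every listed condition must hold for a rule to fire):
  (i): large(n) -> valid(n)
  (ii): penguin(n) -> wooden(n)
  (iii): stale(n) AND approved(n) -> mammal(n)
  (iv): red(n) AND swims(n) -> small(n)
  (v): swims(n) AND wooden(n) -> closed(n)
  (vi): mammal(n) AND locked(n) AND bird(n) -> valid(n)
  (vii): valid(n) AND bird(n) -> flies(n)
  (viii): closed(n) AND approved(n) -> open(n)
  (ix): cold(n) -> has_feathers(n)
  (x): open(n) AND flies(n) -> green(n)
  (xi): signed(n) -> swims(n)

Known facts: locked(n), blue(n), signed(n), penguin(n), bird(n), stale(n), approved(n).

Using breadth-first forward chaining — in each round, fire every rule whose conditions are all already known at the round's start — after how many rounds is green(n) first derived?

Round 1: (ii) [penguin(n) -> wooden(n)]; (iii) [stale(n) AND approved(n) -> mammal(n)]; (xi) [signed(n) -> swims(n)]. Adds wooden(n), mammal(n), swims(n).
Round 2: (v) [swims(n) AND wooden(n) -> closed(n)]; (vi) [mammal(n) AND locked(n) AND bird(n) -> valid(n)]. Adds closed(n), valid(n).
Round 3: (vii) [valid(n) AND bird(n) -> flies(n)]; (viii) [closed(n) AND approved(n) -> open(n)]. Adds flies(n), open(n).
Round 4: (x) [open(n) AND flies(n) -> green(n)]. Adds green(n).
green(n) first appears in round 4.

4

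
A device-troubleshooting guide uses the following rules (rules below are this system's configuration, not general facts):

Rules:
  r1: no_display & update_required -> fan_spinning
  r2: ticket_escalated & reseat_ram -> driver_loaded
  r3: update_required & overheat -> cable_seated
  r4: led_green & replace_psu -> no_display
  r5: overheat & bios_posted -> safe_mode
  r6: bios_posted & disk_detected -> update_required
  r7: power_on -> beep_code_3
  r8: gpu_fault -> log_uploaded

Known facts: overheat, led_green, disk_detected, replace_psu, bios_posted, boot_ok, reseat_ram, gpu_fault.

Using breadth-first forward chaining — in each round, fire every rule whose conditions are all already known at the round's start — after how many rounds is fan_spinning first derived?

2

Round 1: r4 [led_green & replace_psu -> no_display]; r5 [overheat & bios_posted -> safe_mode]; r6 [bios_posted & disk_detected -> update_required]; r8 [gpu_fault -> log_uploaded]. New: no_display, safe_mode, update_required, log_uploaded.
Round 2: r1 [no_display & update_required -> fan_spinning]; r3 [update_required & overheat -> cable_seated]. New: fan_spinning, cable_seated.
fan_spinning first appears in round 2.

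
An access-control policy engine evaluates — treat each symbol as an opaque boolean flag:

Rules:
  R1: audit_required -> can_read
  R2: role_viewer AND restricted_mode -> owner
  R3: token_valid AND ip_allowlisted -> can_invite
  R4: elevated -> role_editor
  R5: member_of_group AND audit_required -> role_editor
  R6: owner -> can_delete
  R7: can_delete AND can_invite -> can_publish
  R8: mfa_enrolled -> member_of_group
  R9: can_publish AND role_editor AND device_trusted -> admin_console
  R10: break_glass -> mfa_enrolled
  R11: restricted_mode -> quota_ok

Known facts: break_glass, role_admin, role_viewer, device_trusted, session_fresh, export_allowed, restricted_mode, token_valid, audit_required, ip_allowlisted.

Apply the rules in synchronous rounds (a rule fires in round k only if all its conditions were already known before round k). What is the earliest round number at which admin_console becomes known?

[1] R1 [audit_required -> can_read]; R2 [role_viewer AND restricted_mode -> owner]; R3 [token_valid AND ip_allowlisted -> can_invite]; R10 [break_glass -> mfa_enrolled]; R11 [restricted_mode -> quota_ok]. ⇒ new: can_read, owner, can_invite, mfa_enrolled, quota_ok.
[2] R6 [owner -> can_delete]; R8 [mfa_enrolled -> member_of_group]. ⇒ new: can_delete, member_of_group.
[3] R5 [member_of_group AND audit_required -> role_editor]; R7 [can_delete AND can_invite -> can_publish]. ⇒ new: role_editor, can_publish.
[4] R9 [can_publish AND role_editor AND device_trusted -> admin_console]. ⇒ new: admin_console.
admin_console first appears in round 4.

4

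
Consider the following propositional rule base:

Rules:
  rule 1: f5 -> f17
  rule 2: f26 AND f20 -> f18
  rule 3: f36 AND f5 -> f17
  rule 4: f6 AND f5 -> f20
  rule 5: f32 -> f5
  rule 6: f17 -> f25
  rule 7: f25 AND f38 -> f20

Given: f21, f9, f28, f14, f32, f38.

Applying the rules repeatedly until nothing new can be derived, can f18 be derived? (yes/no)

no

Round 1: rule 5 [f32 -> f5]. Adds f5.
Round 2: rule 1 [f5 -> f17]. Adds f17.
Round 3: rule 6 [f17 -> f25]. Adds f25.
Round 4: rule 7 [f25 AND f38 -> f20]. Adds f20.
Fixed point reached. f18 is concluded only by rule 2; rule 2 needs f26 (never derived).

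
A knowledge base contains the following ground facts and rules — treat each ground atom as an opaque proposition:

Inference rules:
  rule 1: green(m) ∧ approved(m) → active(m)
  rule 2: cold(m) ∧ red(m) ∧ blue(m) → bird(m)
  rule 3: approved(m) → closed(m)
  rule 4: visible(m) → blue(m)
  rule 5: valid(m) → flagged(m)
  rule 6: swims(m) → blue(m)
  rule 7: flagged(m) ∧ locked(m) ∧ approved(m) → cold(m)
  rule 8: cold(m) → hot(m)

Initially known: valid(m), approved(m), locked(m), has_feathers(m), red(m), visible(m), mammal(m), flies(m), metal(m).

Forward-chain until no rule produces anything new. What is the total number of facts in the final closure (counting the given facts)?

15

Round 1 fires rule 3, rule 4, rule 5, giving closed(m), blue(m), flagged(m).
Round 2 fires rule 7, giving cold(m).
Round 3 fires rule 2, rule 8, giving bird(m), hot(m).
Closure: {approved(m), bird(m), blue(m), closed(m), cold(m), flagged(m), flies(m), has_feathers(m), hot(m), locked(m), mammal(m), metal(m), red(m), valid(m), visible(m)} — 15 facts.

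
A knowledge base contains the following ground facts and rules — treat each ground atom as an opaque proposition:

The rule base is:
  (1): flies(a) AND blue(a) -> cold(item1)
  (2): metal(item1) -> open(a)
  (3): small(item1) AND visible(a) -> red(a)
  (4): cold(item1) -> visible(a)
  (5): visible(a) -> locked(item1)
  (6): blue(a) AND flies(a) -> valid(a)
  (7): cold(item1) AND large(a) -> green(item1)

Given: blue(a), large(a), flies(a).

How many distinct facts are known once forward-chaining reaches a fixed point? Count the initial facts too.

8

Round 1: (1) [flies(a) AND blue(a) -> cold(item1)]; (6) [blue(a) AND flies(a) -> valid(a)]. Adds cold(item1), valid(a).
Round 2: (4) [cold(item1) -> visible(a)]; (7) [cold(item1) AND large(a) -> green(item1)]. Adds visible(a), green(item1).
Round 3: (5) [visible(a) -> locked(item1)]. Adds locked(item1).
Closure: {blue(a), cold(item1), flies(a), green(item1), large(a), locked(item1), valid(a), visible(a)} — 8 facts.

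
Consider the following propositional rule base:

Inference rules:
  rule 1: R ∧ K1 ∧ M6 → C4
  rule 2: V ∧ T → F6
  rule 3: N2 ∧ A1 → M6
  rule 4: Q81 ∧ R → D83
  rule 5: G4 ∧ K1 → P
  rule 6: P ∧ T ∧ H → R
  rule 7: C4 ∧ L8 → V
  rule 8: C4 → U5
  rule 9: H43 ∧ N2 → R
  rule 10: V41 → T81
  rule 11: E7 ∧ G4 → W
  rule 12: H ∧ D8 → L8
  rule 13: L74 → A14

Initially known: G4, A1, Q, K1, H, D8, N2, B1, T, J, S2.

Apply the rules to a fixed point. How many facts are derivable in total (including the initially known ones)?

19

Round 1: rule 3 [N2 ∧ A1 → M6]; rule 5 [G4 ∧ K1 → P]; rule 12 [H ∧ D8 → L8]. Adds M6, P, L8.
Round 2: rule 6 [P ∧ T ∧ H → R]. Adds R.
Round 3: rule 1 [R ∧ K1 ∧ M6 → C4]. Adds C4.
Round 4: rule 7 [C4 ∧ L8 → V]; rule 8 [C4 → U5]. Adds V, U5.
Round 5: rule 2 [V ∧ T → F6]. Adds F6.
Closure: {A1, B1, C4, D8, F6, G4, H, J, K1, L8, M6, N2, P, Q, R, S2, T, U5, V} — 19 facts.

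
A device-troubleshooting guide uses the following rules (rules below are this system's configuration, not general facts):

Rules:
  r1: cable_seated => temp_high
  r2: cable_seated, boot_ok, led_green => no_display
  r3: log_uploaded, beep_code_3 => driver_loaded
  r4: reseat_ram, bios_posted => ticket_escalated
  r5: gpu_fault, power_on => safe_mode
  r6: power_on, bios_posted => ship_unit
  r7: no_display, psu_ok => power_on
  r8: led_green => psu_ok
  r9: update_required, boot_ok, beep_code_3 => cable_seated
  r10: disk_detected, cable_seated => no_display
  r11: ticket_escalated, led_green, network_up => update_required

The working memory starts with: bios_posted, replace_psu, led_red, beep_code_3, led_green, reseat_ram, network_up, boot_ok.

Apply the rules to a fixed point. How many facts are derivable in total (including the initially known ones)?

Round 1 — r4, r8, derive ticket_escalated, psu_ok.
Round 2 — r11, derive update_required.
Round 3 — r9, derive cable_seated.
Round 4 — r1, r2, derive temp_high, no_display.
Round 5 — r7, derive power_on.
Round 6 — r6, derive ship_unit.
Closure: {beep_code_3, bios_posted, boot_ok, cable_seated, led_green, led_red, network_up, no_display, power_on, psu_ok, replace_psu, reseat_ram, ship_unit, temp_high, ticket_escalated, update_required} — 16 facts.

16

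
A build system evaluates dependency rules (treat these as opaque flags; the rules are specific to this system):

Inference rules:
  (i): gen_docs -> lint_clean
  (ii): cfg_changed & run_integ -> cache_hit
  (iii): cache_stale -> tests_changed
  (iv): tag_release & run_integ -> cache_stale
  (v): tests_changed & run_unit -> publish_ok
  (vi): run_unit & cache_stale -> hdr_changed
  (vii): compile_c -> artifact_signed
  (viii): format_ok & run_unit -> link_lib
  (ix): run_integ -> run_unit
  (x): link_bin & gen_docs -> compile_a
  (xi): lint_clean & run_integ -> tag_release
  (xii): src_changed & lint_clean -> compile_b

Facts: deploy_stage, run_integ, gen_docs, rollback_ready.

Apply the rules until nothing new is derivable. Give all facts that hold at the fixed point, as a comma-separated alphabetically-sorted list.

[1] (i) [gen_docs -> lint_clean]; (ix) [run_integ -> run_unit]. ⇒ new: lint_clean, run_unit.
[2] (xi) [lint_clean & run_integ -> tag_release]. ⇒ new: tag_release.
[3] (iv) [tag_release & run_integ -> cache_stale]. ⇒ new: cache_stale.
[4] (iii) [cache_stale -> tests_changed]; (vi) [run_unit & cache_stale -> hdr_changed]. ⇒ new: tests_changed, hdr_changed.
[5] (v) [tests_changed & run_unit -> publish_ok]. ⇒ new: publish_ok.

cache_stale, deploy_stage, gen_docs, hdr_changed, lint_clean, publish_ok, rollback_ready, run_integ, run_unit, tag_release, tests_changed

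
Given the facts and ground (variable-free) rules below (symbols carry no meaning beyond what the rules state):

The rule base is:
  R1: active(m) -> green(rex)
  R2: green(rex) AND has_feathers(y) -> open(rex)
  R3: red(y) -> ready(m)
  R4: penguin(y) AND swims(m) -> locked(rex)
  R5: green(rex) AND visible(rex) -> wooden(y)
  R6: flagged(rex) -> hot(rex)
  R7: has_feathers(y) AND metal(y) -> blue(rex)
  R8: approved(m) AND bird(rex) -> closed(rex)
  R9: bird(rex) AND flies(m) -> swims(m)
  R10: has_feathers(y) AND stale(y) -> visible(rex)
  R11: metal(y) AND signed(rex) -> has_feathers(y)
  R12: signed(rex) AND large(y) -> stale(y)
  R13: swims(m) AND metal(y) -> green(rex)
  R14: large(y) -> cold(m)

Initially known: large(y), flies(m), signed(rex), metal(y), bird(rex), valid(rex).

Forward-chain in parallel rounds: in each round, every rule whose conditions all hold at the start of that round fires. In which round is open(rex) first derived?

Round 1: R9 [bird(rex) AND flies(m) -> swims(m)]; R11 [metal(y) AND signed(rex) -> has_feathers(y)]; R12 [signed(rex) AND large(y) -> stale(y)]; R14 [large(y) -> cold(m)]. New: swims(m), has_feathers(y), stale(y), cold(m).
Round 2: R7 [has_feathers(y) AND metal(y) -> blue(rex)]; R10 [has_feathers(y) AND stale(y) -> visible(rex)]; R13 [swims(m) AND metal(y) -> green(rex)]. New: blue(rex), visible(rex), green(rex).
Round 3: R2 [green(rex) AND has_feathers(y) -> open(rex)]; R5 [green(rex) AND visible(rex) -> wooden(y)]. New: open(rex), wooden(y).
open(rex) first appears in round 3.

3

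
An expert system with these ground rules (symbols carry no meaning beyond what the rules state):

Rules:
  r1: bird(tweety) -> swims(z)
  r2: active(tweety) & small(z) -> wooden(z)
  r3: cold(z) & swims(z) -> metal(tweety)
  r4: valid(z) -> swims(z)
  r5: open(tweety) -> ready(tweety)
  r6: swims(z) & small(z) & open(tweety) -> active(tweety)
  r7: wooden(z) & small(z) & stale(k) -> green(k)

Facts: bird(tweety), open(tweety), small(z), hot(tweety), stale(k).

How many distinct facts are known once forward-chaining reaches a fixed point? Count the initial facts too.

Round 1 — r1, r5, derive swims(z), ready(tweety).
Round 2 — r6, derive active(tweety).
Round 3 — r2, derive wooden(z).
Round 4 — r7, derive green(k).
Closure: {active(tweety), bird(tweety), green(k), hot(tweety), open(tweety), ready(tweety), small(z), stale(k), swims(z), wooden(z)} — 10 facts.

10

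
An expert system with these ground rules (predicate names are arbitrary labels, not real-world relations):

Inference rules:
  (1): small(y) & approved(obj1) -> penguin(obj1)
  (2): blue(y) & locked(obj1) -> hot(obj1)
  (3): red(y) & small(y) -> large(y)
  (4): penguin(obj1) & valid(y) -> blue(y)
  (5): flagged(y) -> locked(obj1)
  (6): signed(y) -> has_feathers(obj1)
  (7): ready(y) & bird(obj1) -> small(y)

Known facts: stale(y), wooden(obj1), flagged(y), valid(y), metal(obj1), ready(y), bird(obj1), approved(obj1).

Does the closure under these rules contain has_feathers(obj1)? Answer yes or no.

no

Round 1 — (5), (7), derive locked(obj1), small(y).
Round 2 — (1), derive penguin(obj1).
Round 3 — (4), derive blue(y).
Round 4 — (2), derive hot(obj1).
Fixed point reached. has_feathers(obj1) is concluded only by (6); (6) needs signed(y) (never derived).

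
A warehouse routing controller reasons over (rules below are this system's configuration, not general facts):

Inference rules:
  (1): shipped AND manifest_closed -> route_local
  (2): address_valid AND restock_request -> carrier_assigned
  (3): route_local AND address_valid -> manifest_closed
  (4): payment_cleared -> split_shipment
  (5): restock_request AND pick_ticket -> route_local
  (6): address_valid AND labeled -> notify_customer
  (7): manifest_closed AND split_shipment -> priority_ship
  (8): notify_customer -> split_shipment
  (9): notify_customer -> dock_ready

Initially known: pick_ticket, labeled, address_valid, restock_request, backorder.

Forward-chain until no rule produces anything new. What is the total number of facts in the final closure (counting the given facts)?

12

Round 1: (2) [address_valid AND restock_request -> carrier_assigned]; (5) [restock_request AND pick_ticket -> route_local]; (6) [address_valid AND labeled -> notify_customer]. New: carrier_assigned, route_local, notify_customer.
Round 2: (3) [route_local AND address_valid -> manifest_closed]; (8) [notify_customer -> split_shipment]; (9) [notify_customer -> dock_ready]. New: manifest_closed, split_shipment, dock_ready.
Round 3: (7) [manifest_closed AND split_shipment -> priority_ship]. New: priority_ship.
Closure: {address_valid, backorder, carrier_assigned, dock_ready, labeled, manifest_closed, notify_customer, pick_ticket, priority_ship, restock_request, route_local, split_shipment} — 12 facts.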